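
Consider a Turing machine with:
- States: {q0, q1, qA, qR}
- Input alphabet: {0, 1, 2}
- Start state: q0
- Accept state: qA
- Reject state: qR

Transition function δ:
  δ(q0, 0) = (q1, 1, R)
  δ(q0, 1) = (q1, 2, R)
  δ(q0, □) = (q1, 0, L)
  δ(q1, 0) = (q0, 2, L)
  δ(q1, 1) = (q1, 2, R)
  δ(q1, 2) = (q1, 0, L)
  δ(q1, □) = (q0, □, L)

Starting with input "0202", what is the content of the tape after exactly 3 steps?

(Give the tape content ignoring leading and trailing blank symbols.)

Execution trace:
Initial: [q0]0202
Step 1: δ(q0, 0) = (q1, 1, R) → 1[q1]202
Step 2: δ(q1, 2) = (q1, 0, L) → [q1]1002
Step 3: δ(q1, 1) = (q1, 2, R) → 2[q1]002

After 3 steps, the tape (ignoring leading/trailing blanks) is: 2002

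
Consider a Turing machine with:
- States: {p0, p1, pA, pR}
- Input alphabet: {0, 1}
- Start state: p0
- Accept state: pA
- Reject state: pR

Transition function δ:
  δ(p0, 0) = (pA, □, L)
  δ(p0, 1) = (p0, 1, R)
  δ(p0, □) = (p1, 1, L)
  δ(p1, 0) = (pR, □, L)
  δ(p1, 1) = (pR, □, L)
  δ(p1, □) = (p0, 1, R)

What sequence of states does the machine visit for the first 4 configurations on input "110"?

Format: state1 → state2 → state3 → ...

Execution trace:
Initial: [p0]110
Step 1: δ(p0, 1) = (p0, 1, R) → 1[p0]10
Step 2: δ(p0, 1) = (p0, 1, R) → 11[p0]0
Step 3: δ(p0, 0) = (pA, □, L) → 1[pA]1□

The machine reaches the accept state pA and halts.

State sequence: p0 → p0 → p0 → pA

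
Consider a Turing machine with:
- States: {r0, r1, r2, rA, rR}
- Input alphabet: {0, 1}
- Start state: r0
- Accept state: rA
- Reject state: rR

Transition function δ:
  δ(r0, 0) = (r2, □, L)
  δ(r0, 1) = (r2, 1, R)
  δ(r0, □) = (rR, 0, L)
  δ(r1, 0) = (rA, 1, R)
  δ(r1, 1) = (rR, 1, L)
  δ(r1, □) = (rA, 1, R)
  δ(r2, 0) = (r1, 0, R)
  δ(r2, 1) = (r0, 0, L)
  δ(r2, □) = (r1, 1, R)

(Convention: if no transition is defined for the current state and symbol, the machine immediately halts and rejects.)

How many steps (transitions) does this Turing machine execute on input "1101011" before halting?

Execution trace:
Initial: [r0]1101011
Step 1: δ(r0, 1) = (r2, 1, R) → 1[r2]101011
Step 2: δ(r2, 1) = (r0, 0, L) → [r0]1001011
Step 3: δ(r0, 1) = (r2, 1, R) → 1[r2]001011
Step 4: δ(r2, 0) = (r1, 0, R) → 10[r1]01011
Step 5: δ(r1, 0) = (rA, 1, R) → 101[rA]1011

The machine reaches the accept state rA and halts.

The machine executed 5 steps before halting.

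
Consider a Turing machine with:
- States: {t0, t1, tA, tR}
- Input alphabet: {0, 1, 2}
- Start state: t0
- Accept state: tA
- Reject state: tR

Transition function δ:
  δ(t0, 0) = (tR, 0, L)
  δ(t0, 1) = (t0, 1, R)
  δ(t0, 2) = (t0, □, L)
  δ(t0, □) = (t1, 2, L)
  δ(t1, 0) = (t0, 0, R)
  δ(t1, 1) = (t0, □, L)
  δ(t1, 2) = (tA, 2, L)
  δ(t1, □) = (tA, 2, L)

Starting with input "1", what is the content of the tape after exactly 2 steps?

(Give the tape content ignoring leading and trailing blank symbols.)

Execution trace:
Initial: [t0]1
Step 1: δ(t0, 1) = (t0, 1, R) → 1[t0]□
Step 2: δ(t0, □) = (t1, 2, L) → [t1]12

After 2 steps, the tape (ignoring leading/trailing blanks) is: 12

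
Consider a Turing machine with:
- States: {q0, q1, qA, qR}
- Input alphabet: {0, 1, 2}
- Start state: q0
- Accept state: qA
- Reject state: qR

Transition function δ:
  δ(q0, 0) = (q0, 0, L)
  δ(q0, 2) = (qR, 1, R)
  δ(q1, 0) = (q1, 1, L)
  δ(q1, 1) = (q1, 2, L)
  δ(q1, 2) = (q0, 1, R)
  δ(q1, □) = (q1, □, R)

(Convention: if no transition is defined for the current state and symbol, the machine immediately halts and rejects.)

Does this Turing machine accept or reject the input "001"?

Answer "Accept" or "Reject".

Execution trace:
Initial: [q0]001
Step 1: δ(q0, 0) = (q0, 0, L) → [q0]□001

No transition is defined for δ(q0, □). By convention the machine halts and rejects.

Answer: Reject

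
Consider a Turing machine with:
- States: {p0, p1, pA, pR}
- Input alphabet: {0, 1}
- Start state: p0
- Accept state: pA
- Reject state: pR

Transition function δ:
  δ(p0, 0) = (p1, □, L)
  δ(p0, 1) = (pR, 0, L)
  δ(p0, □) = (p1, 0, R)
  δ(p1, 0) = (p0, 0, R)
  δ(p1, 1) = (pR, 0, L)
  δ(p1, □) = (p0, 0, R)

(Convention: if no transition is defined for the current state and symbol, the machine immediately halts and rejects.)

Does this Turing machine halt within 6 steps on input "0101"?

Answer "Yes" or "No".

Execution trace:
Initial: [p0]0101
Step 1: δ(p0, 0) = (p1, □, L) → [p1]□□101
Step 2: δ(p1, □) = (p0, 0, R) → 0[p0]□101
Step 3: δ(p0, □) = (p1, 0, R) → 00[p1]101
Step 4: δ(p1, 1) = (pR, 0, L) → 0[pR]0001

The machine reaches the reject state pR and halts.
The machine halted after 4 steps (within the 6-step bound).

Answer: Yes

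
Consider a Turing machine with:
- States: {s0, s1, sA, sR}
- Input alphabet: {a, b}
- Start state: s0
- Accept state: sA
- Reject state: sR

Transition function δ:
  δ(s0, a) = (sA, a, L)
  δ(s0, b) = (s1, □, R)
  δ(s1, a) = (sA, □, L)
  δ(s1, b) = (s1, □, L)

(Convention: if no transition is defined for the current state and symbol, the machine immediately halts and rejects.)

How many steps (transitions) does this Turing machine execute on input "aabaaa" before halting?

Execution trace:
Initial: [s0]aabaaa
Step 1: δ(s0, a) = (sA, a, L) → [sA]□aabaaa

The machine reaches the accept state sA and halts.

The machine executed 1 step before halting.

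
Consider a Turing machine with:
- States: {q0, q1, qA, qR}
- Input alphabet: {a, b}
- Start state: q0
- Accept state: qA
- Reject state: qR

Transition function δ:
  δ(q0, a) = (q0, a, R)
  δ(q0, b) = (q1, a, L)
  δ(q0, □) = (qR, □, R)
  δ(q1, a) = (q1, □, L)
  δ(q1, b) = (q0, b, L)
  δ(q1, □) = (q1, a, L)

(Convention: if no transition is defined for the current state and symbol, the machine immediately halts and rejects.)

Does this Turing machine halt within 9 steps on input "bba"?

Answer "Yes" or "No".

Execution trace:
Initial: [q0]bba
Step 1: δ(q0, b) = (q1, a, L) → [q1]□aba
Step 2: δ(q1, □) = (q1, a, L) → [q1]□aaba
Step 3: δ(q1, □) = (q1, a, L) → [q1]□aaaba
Step 4: δ(q1, □) = (q1, a, L) → [q1]□aaaaba
Step 5: δ(q1, □) = (q1, a, L) → [q1]□aaaaaba
Step 6: δ(q1, □) = (q1, a, L) → [q1]□aaaaaaba
Step 7: δ(q1, □) = (q1, a, L) → [q1]□aaaaaaaba
Step 8: δ(q1, □) = (q1, a, L) → [q1]□aaaaaaaaba
Step 9: δ(q1, □) = (q1, a, L) → [q1]□aaaaaaaaaba

The machine has not reached a halting state after 9 steps.
The machine did not halt within the 9-step bound.

Answer: No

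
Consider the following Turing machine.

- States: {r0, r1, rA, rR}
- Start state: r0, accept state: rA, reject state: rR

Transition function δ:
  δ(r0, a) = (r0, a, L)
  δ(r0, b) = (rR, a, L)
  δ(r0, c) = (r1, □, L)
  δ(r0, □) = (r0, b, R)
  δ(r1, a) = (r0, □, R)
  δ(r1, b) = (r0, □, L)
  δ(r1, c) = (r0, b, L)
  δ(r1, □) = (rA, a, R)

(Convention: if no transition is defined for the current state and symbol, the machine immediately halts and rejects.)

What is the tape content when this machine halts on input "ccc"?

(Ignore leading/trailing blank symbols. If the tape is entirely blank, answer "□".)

Execution trace:
Initial: [r0]ccc
Step 1: δ(r0, c) = (r1, □, L) → [r1]□□cc
Step 2: δ(r1, □) = (rA, a, R) → a[rA]□cc

The machine reaches the accept state rA and halts.

Final tape (ignoring leading/trailing blanks): a□cc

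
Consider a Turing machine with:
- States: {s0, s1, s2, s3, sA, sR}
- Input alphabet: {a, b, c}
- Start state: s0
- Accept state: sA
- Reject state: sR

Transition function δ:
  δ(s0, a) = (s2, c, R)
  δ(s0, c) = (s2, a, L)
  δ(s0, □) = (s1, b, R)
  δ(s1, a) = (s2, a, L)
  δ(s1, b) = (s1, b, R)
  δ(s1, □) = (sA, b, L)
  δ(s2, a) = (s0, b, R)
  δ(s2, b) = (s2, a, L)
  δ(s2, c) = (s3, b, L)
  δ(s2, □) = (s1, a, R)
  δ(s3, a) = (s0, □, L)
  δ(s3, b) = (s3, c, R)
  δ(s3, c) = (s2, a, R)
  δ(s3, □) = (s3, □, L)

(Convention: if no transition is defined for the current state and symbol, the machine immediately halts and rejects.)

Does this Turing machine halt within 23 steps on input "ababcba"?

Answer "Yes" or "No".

Execution trace:
Initial: [s0]ababcba
Step 1: δ(s0, a) = (s2, c, R) → c[s2]babcba
Step 2: δ(s2, b) = (s2, a, L) → [s2]caabcba
Step 3: δ(s2, c) = (s3, b, L) → [s3]□baabcba
Step 4: δ(s3, □) = (s3, □, L) → [s3]□□baabcba
Step 5: δ(s3, □) = (s3, □, L) → [s3]□□□baabcba
Step 6: δ(s3, □) = (s3, □, L) → [s3]□□□□baabcba
Step 7: δ(s3, □) = (s3, □, L) → [s3]□□□□□baabcba
Step 8: δ(s3, □) = (s3, □, L) → [s3]□□□□□□baabcba
Step 9: δ(s3, □) = (s3, □, L) → [s3]□□□□□□□baabcba
Step 10: δ(s3, □) = (s3, □, L) → [s3]□□□□□□□□baabcba
Step 11: δ(s3, □) = (s3, □, L) → [s3]□□□□□□□□□baabcba
Step 12: δ(s3, □) = (s3, □, L) → [s3]□□□□□□□□□□baabcba
Step 13: δ(s3, □) = (s3, □, L) → [s3]□□□□□□□□□□□baabcba
Step 14: δ(s3, □) = (s3, □, L) → [s3]□□□□□□□□□□□□baabcba
Step 15: δ(s3, □) = (s3, □, L) → [s3]□□□□□□□□□□□□□baabcba
Step 16: δ(s3, □) = (s3, □, L) → [s3]□□□□□□□□□□□□□□baabcba
Step 17: δ(s3, □) = (s3, □, L) → [s3]□□□□□□□□□□□□□□□baabcba
Step 18: δ(s3, □) = (s3, □, L) → [s3]□□□□□□□□□□□□□□□□baabcba
Step 19: δ(s3, □) = (s3, □, L) → [s3]□□□□□□□□□□□□□□□□□baabcba
Step 20: δ(s3, □) = (s3, □, L) → [s3]□□□□□□□□□□□□□□□□□□baabcba
Step 21: δ(s3, □) = (s3, □, L) → [s3]□□□□□□□□□□□□□□□□□□□baabcba
Step 22: δ(s3, □) = (s3, □, L) → [s3]□□□□□□□□□□□□□□□□□□□□baabcba
Step 23: δ(s3, □) = (s3, □, L) → [s3]□□□□□□□□□□□□□□□□□□□□□baabcba

The machine has not reached a halting state after 23 steps.
The machine did not halt within the 23-step bound.

Answer: No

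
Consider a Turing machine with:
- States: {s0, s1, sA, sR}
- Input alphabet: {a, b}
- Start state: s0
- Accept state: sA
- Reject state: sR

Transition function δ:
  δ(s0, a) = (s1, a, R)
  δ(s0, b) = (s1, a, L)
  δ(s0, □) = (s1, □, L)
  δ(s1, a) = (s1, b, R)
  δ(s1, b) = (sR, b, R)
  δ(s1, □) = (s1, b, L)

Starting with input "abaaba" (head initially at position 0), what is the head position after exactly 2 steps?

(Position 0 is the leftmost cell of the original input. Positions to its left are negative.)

Execution trace (head position shown):
Step 0: [s0]abaaba  (head at position 0)
Step 1: move right → a[s1]baaba  (head at position 1)
Step 2: move right → ab[sR]aaba  (head at position 2)

After 2 steps, the head is at position 2.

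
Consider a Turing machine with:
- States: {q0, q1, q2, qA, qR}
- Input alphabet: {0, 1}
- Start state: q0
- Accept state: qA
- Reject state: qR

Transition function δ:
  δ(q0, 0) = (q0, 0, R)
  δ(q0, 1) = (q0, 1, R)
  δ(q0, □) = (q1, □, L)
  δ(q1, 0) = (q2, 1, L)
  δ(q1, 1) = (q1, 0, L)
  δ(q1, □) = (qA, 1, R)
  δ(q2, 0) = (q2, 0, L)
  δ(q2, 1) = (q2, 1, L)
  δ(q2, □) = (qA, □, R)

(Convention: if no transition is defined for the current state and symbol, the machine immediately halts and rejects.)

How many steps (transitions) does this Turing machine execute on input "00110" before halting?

Execution trace:
Initial: [q0]00110
Step 1: δ(q0, 0) = (q0, 0, R) → 0[q0]0110
Step 2: δ(q0, 0) = (q0, 0, R) → 00[q0]110
Step 3: δ(q0, 1) = (q0, 1, R) → 001[q0]10
Step 4: δ(q0, 1) = (q0, 1, R) → 0011[q0]0
Step 5: δ(q0, 0) = (q0, 0, R) → 00110[q0]□
Step 6: δ(q0, □) = (q1, □, L) → 0011[q1]0□
Step 7: δ(q1, 0) = (q2, 1, L) → 001[q2]11□
Step 8: δ(q2, 1) = (q2, 1, L) → 00[q2]111□
Step 9: δ(q2, 1) = (q2, 1, L) → 0[q2]0111□
Step 10: δ(q2, 0) = (q2, 0, L) → [q2]00111□
Step 11: δ(q2, 0) = (q2, 0, L) → [q2]□00111□
Step 12: δ(q2, □) = (qA, □, R) → □[qA]00111□

The machine reaches the accept state qA and halts.

The machine executed 12 steps before halting.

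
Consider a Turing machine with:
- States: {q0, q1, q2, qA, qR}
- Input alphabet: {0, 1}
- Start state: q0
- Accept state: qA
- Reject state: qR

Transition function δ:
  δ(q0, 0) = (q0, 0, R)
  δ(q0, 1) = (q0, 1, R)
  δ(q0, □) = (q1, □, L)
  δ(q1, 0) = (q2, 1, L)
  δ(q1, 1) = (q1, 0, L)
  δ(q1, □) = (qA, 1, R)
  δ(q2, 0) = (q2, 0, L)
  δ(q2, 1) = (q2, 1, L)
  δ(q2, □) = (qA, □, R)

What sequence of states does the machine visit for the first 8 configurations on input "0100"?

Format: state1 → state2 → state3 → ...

Execution trace:
Initial: [q0]0100
Step 1: δ(q0, 0) = (q0, 0, R) → 0[q0]100
Step 2: δ(q0, 1) = (q0, 1, R) → 01[q0]00
Step 3: δ(q0, 0) = (q0, 0, R) → 010[q0]0
Step 4: δ(q0, 0) = (q0, 0, R) → 0100[q0]□
Step 5: δ(q0, □) = (q1, □, L) → 010[q1]0□
Step 6: δ(q1, 0) = (q2, 1, L) → 01[q2]01□
Step 7: δ(q2, 0) = (q2, 0, L) → 0[q2]101□

State sequence: q0 → q0 → q0 → q0 → q0 → q1 → q2 → q2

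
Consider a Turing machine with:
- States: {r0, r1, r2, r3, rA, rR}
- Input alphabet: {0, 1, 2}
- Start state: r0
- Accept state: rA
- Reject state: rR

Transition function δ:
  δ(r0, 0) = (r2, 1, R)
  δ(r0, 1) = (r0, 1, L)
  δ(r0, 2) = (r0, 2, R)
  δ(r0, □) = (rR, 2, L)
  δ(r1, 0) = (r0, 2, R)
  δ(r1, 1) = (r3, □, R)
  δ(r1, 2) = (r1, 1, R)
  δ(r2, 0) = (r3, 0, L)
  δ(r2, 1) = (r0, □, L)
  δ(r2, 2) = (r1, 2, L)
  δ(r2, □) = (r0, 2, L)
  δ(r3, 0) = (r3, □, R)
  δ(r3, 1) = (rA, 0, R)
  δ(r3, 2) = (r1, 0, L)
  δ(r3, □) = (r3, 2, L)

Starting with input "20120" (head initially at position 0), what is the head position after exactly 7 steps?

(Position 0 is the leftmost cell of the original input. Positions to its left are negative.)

Execution trace (head position shown):
Step 0: [r0]20120  (head at position 0)
Step 1: move right → 2[r0]0120  (head at position 1)
Step 2: move right → 21[r2]120  (head at position 2)
Step 3: move left → 2[r0]1□20  (head at position 1)
Step 4: move left → [r0]21□20  (head at position 0)
Step 5: move right → 2[r0]1□20  (head at position 1)
Step 6: move left → [r0]21□20  (head at position 0)
Step 7: move right → 2[r0]1□20  (head at position 1)

After 7 steps, the head is at position 1.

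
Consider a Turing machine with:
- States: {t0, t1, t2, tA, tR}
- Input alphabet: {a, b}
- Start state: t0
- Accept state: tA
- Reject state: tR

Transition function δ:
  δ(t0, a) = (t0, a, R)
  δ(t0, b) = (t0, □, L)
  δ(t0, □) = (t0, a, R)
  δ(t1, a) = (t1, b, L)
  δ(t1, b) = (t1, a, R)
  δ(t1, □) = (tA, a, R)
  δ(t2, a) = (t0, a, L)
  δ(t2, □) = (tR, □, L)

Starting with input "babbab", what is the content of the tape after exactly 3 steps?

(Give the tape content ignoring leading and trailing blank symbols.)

Execution trace:
Initial: [t0]babbab
Step 1: δ(t0, b) = (t0, □, L) → [t0]□□abbab
Step 2: δ(t0, □) = (t0, a, R) → a[t0]□abbab
Step 3: δ(t0, □) = (t0, a, R) → aa[t0]abbab

After 3 steps, the tape (ignoring leading/trailing blanks) is: aaabbab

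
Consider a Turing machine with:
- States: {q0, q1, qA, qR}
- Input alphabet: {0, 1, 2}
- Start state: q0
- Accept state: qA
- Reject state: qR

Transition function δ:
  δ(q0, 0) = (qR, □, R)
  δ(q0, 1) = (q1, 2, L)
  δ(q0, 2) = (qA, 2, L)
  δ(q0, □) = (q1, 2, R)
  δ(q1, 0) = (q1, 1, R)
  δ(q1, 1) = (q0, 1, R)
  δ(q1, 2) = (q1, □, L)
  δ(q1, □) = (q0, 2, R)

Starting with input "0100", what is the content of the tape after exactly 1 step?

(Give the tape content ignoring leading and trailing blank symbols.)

Execution trace:
Initial: [q0]0100
Step 1: δ(q0, 0) = (qR, □, R) → □[qR]100

The machine reaches the reject state qR and halts.

After 1 step, the tape (ignoring leading/trailing blanks) is: 100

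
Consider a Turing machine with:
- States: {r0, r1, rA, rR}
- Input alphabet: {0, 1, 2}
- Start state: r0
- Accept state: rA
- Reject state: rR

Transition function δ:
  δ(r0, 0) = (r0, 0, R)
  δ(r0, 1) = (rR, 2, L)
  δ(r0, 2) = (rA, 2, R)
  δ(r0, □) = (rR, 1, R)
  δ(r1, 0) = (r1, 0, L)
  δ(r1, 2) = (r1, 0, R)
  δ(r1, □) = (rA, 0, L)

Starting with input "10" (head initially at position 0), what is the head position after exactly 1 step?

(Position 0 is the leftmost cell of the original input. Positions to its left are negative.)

Execution trace (head position shown):
Step 0: [r0]10  (head at position 0)
Step 1: move left → [rR]□20  (head at position -1)

After 1 step, the head is at position -1.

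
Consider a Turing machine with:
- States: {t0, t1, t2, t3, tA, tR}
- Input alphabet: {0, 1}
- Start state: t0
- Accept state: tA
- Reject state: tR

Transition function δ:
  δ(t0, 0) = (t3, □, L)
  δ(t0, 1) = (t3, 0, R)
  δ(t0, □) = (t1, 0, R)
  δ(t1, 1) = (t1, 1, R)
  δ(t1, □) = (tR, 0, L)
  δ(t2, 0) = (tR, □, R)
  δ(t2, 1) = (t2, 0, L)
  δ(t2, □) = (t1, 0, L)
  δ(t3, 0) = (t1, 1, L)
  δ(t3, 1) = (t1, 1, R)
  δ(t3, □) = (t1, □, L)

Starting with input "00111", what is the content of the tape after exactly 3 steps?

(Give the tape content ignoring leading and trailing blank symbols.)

Execution trace:
Initial: [t0]00111
Step 1: δ(t0, 0) = (t3, □, L) → [t3]□□0111
Step 2: δ(t3, □) = (t1, □, L) → [t1]□□□0111
Step 3: δ(t1, □) = (tR, 0, L) → [tR]□0□□0111

The machine reaches the reject state tR and halts.

After 3 steps, the tape (ignoring leading/trailing blanks) is: 0□□0111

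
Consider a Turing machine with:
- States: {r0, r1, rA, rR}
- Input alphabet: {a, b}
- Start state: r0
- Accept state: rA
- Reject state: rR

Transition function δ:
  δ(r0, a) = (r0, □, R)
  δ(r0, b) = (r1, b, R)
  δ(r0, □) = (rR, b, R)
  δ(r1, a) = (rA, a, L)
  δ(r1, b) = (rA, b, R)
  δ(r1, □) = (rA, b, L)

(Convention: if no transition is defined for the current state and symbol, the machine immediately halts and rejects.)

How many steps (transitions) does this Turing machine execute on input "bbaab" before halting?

Execution trace:
Initial: [r0]bbaab
Step 1: δ(r0, b) = (r1, b, R) → b[r1]baab
Step 2: δ(r1, b) = (rA, b, R) → bb[rA]aab

The machine reaches the accept state rA and halts.

The machine executed 2 steps before halting.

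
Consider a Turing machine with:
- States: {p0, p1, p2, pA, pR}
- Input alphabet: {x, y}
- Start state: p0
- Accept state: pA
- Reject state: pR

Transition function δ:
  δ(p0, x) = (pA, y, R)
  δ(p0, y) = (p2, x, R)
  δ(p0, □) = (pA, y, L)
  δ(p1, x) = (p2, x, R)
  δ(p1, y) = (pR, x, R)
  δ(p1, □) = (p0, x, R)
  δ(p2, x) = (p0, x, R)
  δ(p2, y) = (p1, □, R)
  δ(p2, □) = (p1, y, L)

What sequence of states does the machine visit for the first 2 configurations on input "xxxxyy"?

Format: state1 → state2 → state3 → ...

Execution trace:
Initial: [p0]xxxxyy
Step 1: δ(p0, x) = (pA, y, R) → y[pA]xxxyy

The machine reaches the accept state pA and halts.

State sequence: p0 → pA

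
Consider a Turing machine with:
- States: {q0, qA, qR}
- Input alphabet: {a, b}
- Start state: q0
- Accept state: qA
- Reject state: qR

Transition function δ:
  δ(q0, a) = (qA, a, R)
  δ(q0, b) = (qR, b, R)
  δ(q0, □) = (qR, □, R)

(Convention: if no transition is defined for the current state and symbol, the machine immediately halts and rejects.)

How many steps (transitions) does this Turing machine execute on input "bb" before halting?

Execution trace:
Initial: [q0]bb
Step 1: δ(q0, b) = (qR, b, R) → b[qR]b

The machine reaches the reject state qR and halts.

The machine executed 1 step before halting.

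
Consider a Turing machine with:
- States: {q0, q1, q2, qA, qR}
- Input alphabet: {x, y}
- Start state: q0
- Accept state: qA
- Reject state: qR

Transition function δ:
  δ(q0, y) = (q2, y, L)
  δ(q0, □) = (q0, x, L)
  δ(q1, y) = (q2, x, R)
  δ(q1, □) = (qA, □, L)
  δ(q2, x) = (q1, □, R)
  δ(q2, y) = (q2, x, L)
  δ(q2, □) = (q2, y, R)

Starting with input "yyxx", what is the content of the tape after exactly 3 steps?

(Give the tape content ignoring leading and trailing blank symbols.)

Execution trace:
Initial: [q0]yyxx
Step 1: δ(q0, y) = (q2, y, L) → [q2]□yyxx
Step 2: δ(q2, □) = (q2, y, R) → y[q2]yyxx
Step 3: δ(q2, y) = (q2, x, L) → [q2]yxyxx

After 3 steps, the tape (ignoring leading/trailing blanks) is: yxyxx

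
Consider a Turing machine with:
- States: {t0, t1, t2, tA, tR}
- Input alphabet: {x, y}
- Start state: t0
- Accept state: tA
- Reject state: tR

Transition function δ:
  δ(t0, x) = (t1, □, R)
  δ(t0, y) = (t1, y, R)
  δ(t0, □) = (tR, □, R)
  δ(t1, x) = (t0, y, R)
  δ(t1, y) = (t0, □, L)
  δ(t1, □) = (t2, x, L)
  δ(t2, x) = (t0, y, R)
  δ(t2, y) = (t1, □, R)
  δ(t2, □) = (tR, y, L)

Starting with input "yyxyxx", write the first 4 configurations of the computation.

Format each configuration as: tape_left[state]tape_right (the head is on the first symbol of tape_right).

Transitions applied:
Step 1: δ(t0, y) = (t1, y, R)
Step 2: δ(t1, y) = (t0, □, L)
Step 3: δ(t0, y) = (t1, y, R)

The first 4 configurations are:
[t0]yyxyxx ⊢ y[t1]yxyxx ⊢ [t0]y□xyxx ⊢ y[t1]□xyxx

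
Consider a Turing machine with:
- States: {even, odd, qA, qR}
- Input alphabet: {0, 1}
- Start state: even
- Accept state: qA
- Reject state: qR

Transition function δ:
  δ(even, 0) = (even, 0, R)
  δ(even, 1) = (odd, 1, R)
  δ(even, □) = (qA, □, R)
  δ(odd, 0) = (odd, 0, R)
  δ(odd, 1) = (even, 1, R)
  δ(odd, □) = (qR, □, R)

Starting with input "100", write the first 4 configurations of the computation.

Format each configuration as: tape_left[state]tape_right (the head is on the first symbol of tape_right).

Transitions applied:
Step 1: δ(even, 1) = (odd, 1, R)
Step 2: δ(odd, 0) = (odd, 0, R)
Step 3: δ(odd, 0) = (odd, 0, R)

The first 4 configurations are:
[even]100 ⊢ 1[odd]00 ⊢ 10[odd]0 ⊢ 100[odd]□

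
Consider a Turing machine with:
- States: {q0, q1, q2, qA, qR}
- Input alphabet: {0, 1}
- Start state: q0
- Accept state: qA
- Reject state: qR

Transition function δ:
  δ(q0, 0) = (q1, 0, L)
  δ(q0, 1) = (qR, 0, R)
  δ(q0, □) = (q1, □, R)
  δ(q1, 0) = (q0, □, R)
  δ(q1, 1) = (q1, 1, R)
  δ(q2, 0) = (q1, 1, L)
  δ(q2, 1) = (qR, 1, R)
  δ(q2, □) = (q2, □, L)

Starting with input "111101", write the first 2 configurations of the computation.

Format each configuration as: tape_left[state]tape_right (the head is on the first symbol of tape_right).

Transitions applied:
Step 1: δ(q0, 1) = (qR, 0, R)

The first 2 configurations are:
[q0]111101 ⊢ 0[qR]11101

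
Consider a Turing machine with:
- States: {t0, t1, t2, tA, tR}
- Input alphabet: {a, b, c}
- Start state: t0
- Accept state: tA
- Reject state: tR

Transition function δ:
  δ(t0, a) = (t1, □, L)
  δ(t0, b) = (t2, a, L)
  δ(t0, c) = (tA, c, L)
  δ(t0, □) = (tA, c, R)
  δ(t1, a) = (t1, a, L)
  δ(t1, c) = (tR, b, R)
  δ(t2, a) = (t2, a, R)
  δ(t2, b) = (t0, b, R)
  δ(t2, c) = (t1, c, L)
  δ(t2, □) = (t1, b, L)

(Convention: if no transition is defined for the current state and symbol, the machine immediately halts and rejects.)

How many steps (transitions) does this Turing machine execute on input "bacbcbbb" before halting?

Execution trace:
Initial: [t0]bacbcbbb
Step 1: δ(t0, b) = (t2, a, L) → [t2]□aacbcbbb
Step 2: δ(t2, □) = (t1, b, L) → [t1]□baacbcbbb

No transition is defined for δ(t1, □). By convention the machine halts and rejects.

The machine executed 2 steps before halting.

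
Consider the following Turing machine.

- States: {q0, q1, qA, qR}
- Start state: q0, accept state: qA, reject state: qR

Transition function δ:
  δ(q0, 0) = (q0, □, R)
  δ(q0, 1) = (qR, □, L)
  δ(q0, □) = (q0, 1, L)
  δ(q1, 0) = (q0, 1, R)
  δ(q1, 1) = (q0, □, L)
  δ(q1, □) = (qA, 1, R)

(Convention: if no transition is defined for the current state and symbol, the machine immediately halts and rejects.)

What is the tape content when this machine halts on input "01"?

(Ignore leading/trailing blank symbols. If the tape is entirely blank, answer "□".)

Execution trace:
Initial: [q0]01
Step 1: δ(q0, 0) = (q0, □, R) → □[q0]1
Step 2: δ(q0, 1) = (qR, □, L) → [qR]□□

The machine reaches the reject state qR and halts.

Final tape (ignoring leading/trailing blanks): □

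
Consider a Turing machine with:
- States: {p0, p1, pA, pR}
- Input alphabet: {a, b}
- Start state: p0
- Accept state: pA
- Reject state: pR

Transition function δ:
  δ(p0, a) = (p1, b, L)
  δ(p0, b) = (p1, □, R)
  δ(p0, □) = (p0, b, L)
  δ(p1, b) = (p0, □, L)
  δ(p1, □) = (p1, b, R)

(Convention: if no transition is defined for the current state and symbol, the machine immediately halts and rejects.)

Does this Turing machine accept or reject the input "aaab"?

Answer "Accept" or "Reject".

Execution trace:
Initial: [p0]aaab
Step 1: δ(p0, a) = (p1, b, L) → [p1]□baab
Step 2: δ(p1, □) = (p1, b, R) → b[p1]baab
Step 3: δ(p1, b) = (p0, □, L) → [p0]b□aab
Step 4: δ(p0, b) = (p1, □, R) → □[p1]□aab
Step 5: δ(p1, □) = (p1, b, R) → □b[p1]aab

No transition is defined for δ(p1, a). By convention the machine halts and rejects.

Answer: Reject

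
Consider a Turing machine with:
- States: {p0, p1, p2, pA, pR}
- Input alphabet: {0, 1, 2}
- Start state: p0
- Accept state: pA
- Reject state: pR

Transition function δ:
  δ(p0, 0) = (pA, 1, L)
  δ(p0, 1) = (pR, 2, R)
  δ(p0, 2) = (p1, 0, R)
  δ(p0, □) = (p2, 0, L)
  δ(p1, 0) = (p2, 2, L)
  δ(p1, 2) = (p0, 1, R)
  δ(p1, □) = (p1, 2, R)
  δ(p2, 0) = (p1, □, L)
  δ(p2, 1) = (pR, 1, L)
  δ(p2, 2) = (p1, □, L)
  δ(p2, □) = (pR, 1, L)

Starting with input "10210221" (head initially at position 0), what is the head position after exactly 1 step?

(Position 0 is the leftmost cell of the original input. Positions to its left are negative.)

Execution trace (head position shown):
Step 0: [p0]10210221  (head at position 0)
Step 1: move right → 2[pR]0210221  (head at position 1)

After 1 step, the head is at position 1.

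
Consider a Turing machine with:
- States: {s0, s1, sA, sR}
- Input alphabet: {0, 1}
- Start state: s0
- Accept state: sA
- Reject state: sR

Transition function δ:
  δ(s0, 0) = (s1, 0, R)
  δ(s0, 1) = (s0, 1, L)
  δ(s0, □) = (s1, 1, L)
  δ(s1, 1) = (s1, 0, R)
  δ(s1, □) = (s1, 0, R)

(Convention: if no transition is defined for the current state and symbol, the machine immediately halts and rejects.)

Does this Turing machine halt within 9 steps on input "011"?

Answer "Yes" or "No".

Execution trace:
Initial: [s0]011
Step 1: δ(s0, 0) = (s1, 0, R) → 0[s1]11
Step 2: δ(s1, 1) = (s1, 0, R) → 00[s1]1
Step 3: δ(s1, 1) = (s1, 0, R) → 000[s1]□
Step 4: δ(s1, □) = (s1, 0, R) → 0000[s1]□
Step 5: δ(s1, □) = (s1, 0, R) → 00000[s1]□
Step 6: δ(s1, □) = (s1, 0, R) → 000000[s1]□
Step 7: δ(s1, □) = (s1, 0, R) → 0000000[s1]□
Step 8: δ(s1, □) = (s1, 0, R) → 00000000[s1]□
Step 9: δ(s1, □) = (s1, 0, R) → 000000000[s1]□

The machine has not reached a halting state after 9 steps.
The machine did not halt within the 9-step bound.

Answer: No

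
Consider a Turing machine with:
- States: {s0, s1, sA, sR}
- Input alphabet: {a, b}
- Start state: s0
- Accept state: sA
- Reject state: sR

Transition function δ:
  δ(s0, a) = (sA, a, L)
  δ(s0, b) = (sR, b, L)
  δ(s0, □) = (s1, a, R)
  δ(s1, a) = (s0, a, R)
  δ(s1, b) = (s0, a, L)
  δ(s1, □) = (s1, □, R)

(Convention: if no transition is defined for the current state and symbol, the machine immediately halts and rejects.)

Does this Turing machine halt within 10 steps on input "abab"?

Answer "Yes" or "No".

Execution trace:
Initial: [s0]abab
Step 1: δ(s0, a) = (sA, a, L) → [sA]□abab

The machine reaches the accept state sA and halts.
The machine halted after 1 step (within the 10-step bound).

Answer: Yes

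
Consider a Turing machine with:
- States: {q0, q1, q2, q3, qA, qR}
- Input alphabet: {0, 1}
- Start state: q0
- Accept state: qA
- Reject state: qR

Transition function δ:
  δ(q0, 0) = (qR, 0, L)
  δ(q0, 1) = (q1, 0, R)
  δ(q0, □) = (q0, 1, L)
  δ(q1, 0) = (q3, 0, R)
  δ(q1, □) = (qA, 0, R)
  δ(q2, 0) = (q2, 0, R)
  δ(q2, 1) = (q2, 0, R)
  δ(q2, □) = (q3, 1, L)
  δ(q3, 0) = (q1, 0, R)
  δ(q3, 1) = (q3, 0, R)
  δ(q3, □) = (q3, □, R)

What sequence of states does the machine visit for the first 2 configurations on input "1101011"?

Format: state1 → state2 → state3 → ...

Execution trace:
Initial: [q0]1101011
Step 1: δ(q0, 1) = (q1, 0, R) → 0[q1]101011

No transition is defined for δ(q1, 1). By convention the machine halts and rejects.

State sequence: q0 → q1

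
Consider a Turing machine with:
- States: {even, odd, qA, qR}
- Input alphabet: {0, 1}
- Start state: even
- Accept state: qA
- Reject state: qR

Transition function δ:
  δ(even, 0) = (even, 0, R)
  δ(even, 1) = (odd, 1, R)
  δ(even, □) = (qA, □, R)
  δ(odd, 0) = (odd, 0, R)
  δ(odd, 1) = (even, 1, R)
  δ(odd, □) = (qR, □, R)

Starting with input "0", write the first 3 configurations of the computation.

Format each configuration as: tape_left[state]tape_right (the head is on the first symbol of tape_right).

Transitions applied:
Step 1: δ(even, 0) = (even, 0, R)
Step 2: δ(even, □) = (qA, □, R)

The first 3 configurations are:
[even]0 ⊢ 0[even]□ ⊢ 0□[qA]□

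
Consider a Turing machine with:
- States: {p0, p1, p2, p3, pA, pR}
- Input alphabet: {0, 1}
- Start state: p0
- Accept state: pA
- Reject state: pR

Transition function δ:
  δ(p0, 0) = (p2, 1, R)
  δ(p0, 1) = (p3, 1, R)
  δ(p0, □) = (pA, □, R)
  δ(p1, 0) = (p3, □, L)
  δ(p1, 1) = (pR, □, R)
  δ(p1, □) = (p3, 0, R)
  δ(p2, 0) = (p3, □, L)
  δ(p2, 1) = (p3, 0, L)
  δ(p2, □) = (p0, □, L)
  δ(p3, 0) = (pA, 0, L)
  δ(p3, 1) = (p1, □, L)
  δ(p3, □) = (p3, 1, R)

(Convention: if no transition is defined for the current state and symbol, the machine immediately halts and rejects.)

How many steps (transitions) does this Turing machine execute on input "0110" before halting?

Execution trace:
Initial: [p0]0110
Step 1: δ(p0, 0) = (p2, 1, R) → 1[p2]110
Step 2: δ(p2, 1) = (p3, 0, L) → [p3]1010
Step 3: δ(p3, 1) = (p1, □, L) → [p1]□□010
Step 4: δ(p1, □) = (p3, 0, R) → 0[p3]□010
Step 5: δ(p3, □) = (p3, 1, R) → 01[p3]010
Step 6: δ(p3, 0) = (pA, 0, L) → 0[pA]1010

The machine reaches the accept state pA and halts.

The machine executed 6 steps before halting.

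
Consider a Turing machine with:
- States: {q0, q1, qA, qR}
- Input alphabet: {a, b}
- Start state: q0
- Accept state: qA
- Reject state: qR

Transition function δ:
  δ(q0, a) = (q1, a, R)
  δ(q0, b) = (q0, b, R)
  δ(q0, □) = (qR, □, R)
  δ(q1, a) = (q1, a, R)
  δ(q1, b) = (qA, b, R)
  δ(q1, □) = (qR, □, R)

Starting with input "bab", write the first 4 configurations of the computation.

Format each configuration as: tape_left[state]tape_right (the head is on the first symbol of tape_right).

Transitions applied:
Step 1: δ(q0, b) = (q0, b, R)
Step 2: δ(q0, a) = (q1, a, R)
Step 3: δ(q1, b) = (qA, b, R)

The first 4 configurations are:
[q0]bab ⊢ b[q0]ab ⊢ ba[q1]b ⊢ bab[qA]□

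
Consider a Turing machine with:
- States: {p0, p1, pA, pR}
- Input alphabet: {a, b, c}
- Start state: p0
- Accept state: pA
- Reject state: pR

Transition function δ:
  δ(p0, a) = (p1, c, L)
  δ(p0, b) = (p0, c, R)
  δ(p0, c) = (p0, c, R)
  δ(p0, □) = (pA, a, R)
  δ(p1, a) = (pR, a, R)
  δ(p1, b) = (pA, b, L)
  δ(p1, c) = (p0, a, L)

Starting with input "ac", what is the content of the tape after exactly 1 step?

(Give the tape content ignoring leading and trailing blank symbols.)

Execution trace:
Initial: [p0]ac
Step 1: δ(p0, a) = (p1, c, L) → [p1]□cc

No transition is defined for δ(p1, □). By convention the machine halts and rejects.

After 1 step, the tape (ignoring leading/trailing blanks) is: cc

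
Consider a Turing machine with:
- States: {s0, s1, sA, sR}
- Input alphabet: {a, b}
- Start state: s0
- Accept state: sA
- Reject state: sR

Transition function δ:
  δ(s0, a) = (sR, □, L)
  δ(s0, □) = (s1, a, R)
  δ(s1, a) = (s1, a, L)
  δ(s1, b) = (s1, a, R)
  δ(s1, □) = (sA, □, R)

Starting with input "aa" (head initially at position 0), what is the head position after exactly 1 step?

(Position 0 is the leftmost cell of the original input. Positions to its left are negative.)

Execution trace (head position shown):
Step 0: [s0]aa  (head at position 0)
Step 1: move left → [sR]□□a  (head at position -1)

After 1 step, the head is at position -1.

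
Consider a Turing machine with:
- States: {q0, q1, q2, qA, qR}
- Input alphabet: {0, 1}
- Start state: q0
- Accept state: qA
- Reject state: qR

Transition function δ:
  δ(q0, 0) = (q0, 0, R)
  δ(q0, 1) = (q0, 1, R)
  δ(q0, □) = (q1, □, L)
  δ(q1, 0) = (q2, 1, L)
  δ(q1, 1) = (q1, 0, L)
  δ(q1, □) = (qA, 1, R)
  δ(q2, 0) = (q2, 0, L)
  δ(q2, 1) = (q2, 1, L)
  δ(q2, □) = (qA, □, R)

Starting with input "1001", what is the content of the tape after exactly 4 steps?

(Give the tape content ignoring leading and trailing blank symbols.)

Execution trace:
Initial: [q0]1001
Step 1: δ(q0, 1) = (q0, 1, R) → 1[q0]001
Step 2: δ(q0, 0) = (q0, 0, R) → 10[q0]01
Step 3: δ(q0, 0) = (q0, 0, R) → 100[q0]1
Step 4: δ(q0, 1) = (q0, 1, R) → 1001[q0]□

After 4 steps, the tape (ignoring leading/trailing blanks) is: 1001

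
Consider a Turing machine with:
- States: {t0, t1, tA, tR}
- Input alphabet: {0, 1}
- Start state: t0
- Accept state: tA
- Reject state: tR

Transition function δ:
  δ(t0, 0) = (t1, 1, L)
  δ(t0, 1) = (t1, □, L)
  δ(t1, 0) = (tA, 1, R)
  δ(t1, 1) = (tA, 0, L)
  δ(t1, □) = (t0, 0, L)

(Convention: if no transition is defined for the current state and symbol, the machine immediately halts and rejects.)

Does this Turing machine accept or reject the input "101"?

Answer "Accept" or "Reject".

Execution trace:
Initial: [t0]101
Step 1: δ(t0, 1) = (t1, □, L) → [t1]□□01
Step 2: δ(t1, □) = (t0, 0, L) → [t0]□0□01

No transition is defined for δ(t0, □). By convention the machine halts and rejects.

Answer: Reject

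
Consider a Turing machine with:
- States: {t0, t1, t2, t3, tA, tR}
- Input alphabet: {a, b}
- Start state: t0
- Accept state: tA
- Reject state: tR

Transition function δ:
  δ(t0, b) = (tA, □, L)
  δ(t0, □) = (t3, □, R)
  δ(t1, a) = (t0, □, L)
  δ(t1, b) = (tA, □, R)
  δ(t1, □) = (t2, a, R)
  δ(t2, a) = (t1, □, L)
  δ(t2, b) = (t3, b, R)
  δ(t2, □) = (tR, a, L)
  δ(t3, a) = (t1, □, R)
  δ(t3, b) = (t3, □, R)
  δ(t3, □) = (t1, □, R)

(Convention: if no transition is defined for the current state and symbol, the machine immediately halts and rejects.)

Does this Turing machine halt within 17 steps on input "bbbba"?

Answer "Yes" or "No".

Execution trace:
Initial: [t0]bbbba
Step 1: δ(t0, b) = (tA, □, L) → [tA]□□bbba

The machine reaches the accept state tA and halts.
The machine halted after 1 step (within the 17-step bound).

Answer: Yes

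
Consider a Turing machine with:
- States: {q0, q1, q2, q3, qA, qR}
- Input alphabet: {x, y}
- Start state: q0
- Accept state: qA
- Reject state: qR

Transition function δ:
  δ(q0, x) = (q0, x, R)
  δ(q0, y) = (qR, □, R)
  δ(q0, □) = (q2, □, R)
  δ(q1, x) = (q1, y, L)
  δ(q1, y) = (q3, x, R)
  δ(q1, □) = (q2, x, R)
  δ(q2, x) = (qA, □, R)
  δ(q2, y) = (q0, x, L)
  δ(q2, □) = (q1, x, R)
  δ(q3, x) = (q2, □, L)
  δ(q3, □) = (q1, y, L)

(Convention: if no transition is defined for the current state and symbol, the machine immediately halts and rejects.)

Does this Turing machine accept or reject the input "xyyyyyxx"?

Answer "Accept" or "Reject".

Execution trace:
Initial: [q0]xyyyyyxx
Step 1: δ(q0, x) = (q0, x, R) → x[q0]yyyyyxx
Step 2: δ(q0, y) = (qR, □, R) → x□[qR]yyyyxx

The machine reaches the reject state qR and halts.

Answer: Reject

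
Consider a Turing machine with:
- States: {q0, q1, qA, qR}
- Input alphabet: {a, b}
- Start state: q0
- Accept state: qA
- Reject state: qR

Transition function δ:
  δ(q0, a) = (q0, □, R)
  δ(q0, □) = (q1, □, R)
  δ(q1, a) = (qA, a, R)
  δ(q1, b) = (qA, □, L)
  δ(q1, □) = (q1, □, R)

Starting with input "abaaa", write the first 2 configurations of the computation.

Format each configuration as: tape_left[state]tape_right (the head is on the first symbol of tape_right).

Transitions applied:
Step 1: δ(q0, a) = (q0, □, R)

The first 2 configurations are:
[q0]abaaa ⊢ □[q0]baaa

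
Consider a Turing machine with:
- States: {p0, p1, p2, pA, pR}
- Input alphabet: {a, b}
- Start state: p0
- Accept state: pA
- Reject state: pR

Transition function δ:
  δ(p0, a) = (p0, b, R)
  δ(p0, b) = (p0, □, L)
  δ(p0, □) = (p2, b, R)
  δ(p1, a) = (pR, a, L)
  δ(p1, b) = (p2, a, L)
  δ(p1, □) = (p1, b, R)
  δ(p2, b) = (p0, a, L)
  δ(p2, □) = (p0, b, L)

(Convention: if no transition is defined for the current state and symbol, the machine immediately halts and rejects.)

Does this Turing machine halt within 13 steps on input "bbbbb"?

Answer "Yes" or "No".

Execution trace:
Initial: [p0]bbbbb
Step 1: δ(p0, b) = (p0, □, L) → [p0]□□bbbb
Step 2: δ(p0, □) = (p2, b, R) → b[p2]□bbbb
Step 3: δ(p2, □) = (p0, b, L) → [p0]bbbbbb
Step 4: δ(p0, b) = (p0, □, L) → [p0]□□bbbbb
Step 5: δ(p0, □) = (p2, b, R) → b[p2]□bbbbb
Step 6: δ(p2, □) = (p0, b, L) → [p0]bbbbbbb
Step 7: δ(p0, b) = (p0, □, L) → [p0]□□bbbbbb
Step 8: δ(p0, □) = (p2, b, R) → b[p2]□bbbbbb
Step 9: δ(p2, □) = (p0, b, L) → [p0]bbbbbbbb
Step 10: δ(p0, b) = (p0, □, L) → [p0]□□bbbbbbb
Step 11: δ(p0, □) = (p2, b, R) → b[p2]□bbbbbbb
Step 12: δ(p2, □) = (p0, b, L) → [p0]bbbbbbbbb
Step 13: δ(p0, b) = (p0, □, L) → [p0]□□bbbbbbbb

The machine has not reached a halting state after 13 steps.
The machine did not halt within the 13-step bound.

Answer: No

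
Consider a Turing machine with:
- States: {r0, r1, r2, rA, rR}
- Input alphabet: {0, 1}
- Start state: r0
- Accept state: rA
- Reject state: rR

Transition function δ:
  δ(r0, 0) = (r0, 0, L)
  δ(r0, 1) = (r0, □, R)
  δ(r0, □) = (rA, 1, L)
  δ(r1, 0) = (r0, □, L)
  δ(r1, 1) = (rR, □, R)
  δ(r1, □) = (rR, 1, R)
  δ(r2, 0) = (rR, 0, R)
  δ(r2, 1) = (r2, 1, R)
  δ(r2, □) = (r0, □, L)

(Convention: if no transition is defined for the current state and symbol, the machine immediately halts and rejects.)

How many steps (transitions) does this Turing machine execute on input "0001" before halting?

Execution trace:
Initial: [r0]0001
Step 1: δ(r0, 0) = (r0, 0, L) → [r0]□0001
Step 2: δ(r0, □) = (rA, 1, L) → [rA]□10001

The machine reaches the accept state rA and halts.

The machine executed 2 steps before halting.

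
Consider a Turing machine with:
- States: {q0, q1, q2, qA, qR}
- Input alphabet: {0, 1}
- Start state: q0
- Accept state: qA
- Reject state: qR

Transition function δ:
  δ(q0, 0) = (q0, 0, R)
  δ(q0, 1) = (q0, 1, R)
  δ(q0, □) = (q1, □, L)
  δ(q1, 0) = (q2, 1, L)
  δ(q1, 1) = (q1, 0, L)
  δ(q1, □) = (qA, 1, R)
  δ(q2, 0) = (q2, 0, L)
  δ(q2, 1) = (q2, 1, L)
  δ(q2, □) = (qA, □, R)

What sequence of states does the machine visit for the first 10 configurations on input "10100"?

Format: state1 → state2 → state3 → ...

Execution trace:
Initial: [q0]10100
Step 1: δ(q0, 1) = (q0, 1, R) → 1[q0]0100
Step 2: δ(q0, 0) = (q0, 0, R) → 10[q0]100
Step 3: δ(q0, 1) = (q0, 1, R) → 101[q0]00
Step 4: δ(q0, 0) = (q0, 0, R) → 1010[q0]0
Step 5: δ(q0, 0) = (q0, 0, R) → 10100[q0]□
Step 6: δ(q0, □) = (q1, □, L) → 1010[q1]0□
Step 7: δ(q1, 0) = (q2, 1, L) → 101[q2]01□
Step 8: δ(q2, 0) = (q2, 0, L) → 10[q2]101□
Step 9: δ(q2, 1) = (q2, 1, L) → 1[q2]0101□

State sequence: q0 → q0 → q0 → q0 → q0 → q0 → q1 → q2 → q2 → q2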